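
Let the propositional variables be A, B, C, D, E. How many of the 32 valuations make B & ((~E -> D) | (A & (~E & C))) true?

13

Initial set: {(B & ((~E -> D) | (A & (~E & C))))}.
(B & ((~E -> D) | (A & (~E & C)))): α-rule — add B, ((~E -> D) | (A & (~E & C))).
((~E -> D) | (A & (~E & C))): β-rule — branch into (~E -> D)  //  (A & (~E & C)).
  branch 1 (add (~E -> D)):
    (~E -> D): β-rule — branch into ~~E  //  D.
      branch 1.1 (add ~~E):
        ○ open, literals {B=T, E=T}.
      branch 1.2 (add D):
        ○ open, literals {B=T, D=T}.
  branch 2 (add (A & (~E & C))):
    (A & (~E & C)): α-rule — add A, (~E & C).
    (~E & C): α-rule — add ~E, C.
    ○ open, literals {A=T, B=T, C=T, E=F}.
0 branches closed, 3 open.
Each open branch fixes some atoms; the unmentioned ones are free. Counting distinct full assignments: branch {B=T, E=T} (A, C, D) contributes 8 new; branch {B=T, D=T} (A, C, E) contributes 4 new; branch {A=T, B=T, C=T, E=F} (D) contributes 1 new. Total: 13.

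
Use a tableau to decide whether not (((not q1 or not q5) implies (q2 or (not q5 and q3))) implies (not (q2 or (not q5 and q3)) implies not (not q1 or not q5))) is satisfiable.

Initial set: {not (((not q1 or not q5) implies (q2 or (not q5 and q3))) implies (not (q2 or (not q5 and q3)) implies not (not q1 or not q5)))}.
not (((not q1 or not q5) implies (q2 or (not q5 and q3))) implies (not (q2 or (not q5 and q3)) implies not (not q1 or not q5))): α-rule — add ((not q1 or not q5) implies (q2 or (not q5 and q3))), not (not (q2 or (not q5 and q3)) implies not (not q1 or not q5)).
not (not (q2 or (not q5 and q3)) implies not (not q1 or not q5)): α-rule — add not (q2 or (not q5 and q3)), not not (not q1 or not q5).
not (q2 or (not q5 and q3)): α-rule — add not q2, not (not q5 and q3).
((not q1 or not q5) implies (q2 or (not q5 and q3))): β-rule — branch into not (not q1 or not q5)  //  (q2 or (not q5 and q3)).
  branch 1 (add not (not q1 or not q5)):
    not (not q1 or not q5): α-rule — add not not q1, not not q5.
    not not (not q1 or not q5): β-rule — branch into not q1  //  not q5.
      branch 1.1 (add not q1):
        × closes — contains both q1 and not q1.
      branch 1.2 (add not q5):
        × closes — contains both q5 and not q5.
  branch 2 (add (q2 or (not q5 and q3))):
    not not (not q1 or not q5): β-rule — branch into not q1  //  not q5.
      branch 2.1 (add not q1):
        not (not q5 and q3): β-rule — branch into not not q5  //  not q3.
          branch 2.1.1 (add not not q5):
            (q2 or (not q5 and q3)): β-rule — branch into q2  //  (not q5 and q3).
              branch 2.1.1.1 (add q2):
                × closes — contains both q2 and not q2.
              branch 2.1.1.2 (add (not q5 and q3)):
                (not q5 and q3): α-rule — add not q5, q3.
                × closes — contains both q5 and not q5.
          branch 2.1.2 (add not q3):
            (q2 or (not q5 and q3)): β-rule — branch into q2  //  (not q5 and q3).
              branch 2.1.2.1 (add q2):
                × closes — contains both q2 and not q2.
              branch 2.1.2.2 (add (not q5 and q3)):
                (not q5 and q3): α-rule — add not q5, q3.
                × closes — contains both q3 and not q3.
      branch 2.2 (add not q5):
        not (not q5 and q3): β-rule — branch into not not q5  //  not q3.
          branch 2.2.1 (add not not q5):
            × closes — contains both q5 and not q5.
          branch 2.2.2 (add not q3):
            (q2 or (not q5 and q3)): β-rule — branch into q2  //  (not q5 and q3).
              branch 2.2.2.1 (add q2):
                × closes — contains both q2 and not q2.
              branch 2.2.2.2 (add (not q5 and q3)):
                (not q5 and q3): α-rule — add not q5, q3.
                × closes — contains both q3 and not q3.
All 9 branches close.
Every branch closed; the formula is unsatisfiable.

Unsatisfiable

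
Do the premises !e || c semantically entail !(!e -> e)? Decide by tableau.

No

Initial set: {T (!e || c); F !(!e -> e)}.
T (!e || c): β-rule — branch into T !e  //  T c.
  branch 1 (add T !e):
    F !(!e -> e): β-rule — branch into F !e  //  T e.
      branch 1.1 (add F !e):
        × closes — contains both e and !e.
      branch 1.2 (add T e):
        × closes — contains both e and !e.
  branch 2 (add T c):
    F !(!e -> e): β-rule — branch into F !e  //  T e.
      branch 2.1 (add F !e):
        ○ open, literals {c=true, e=true}.
      branch 2.2 (add T e):
        ○ open, literals {c=true, e=true}.
2 branches closed, 2 open.
An open branch gives a countermodel: c=true, e=true (unmentioned atoms arbitrary); the premises hold there but the conclusion fails.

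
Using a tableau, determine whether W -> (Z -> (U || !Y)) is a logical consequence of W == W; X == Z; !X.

Yes

Initial set: {(W == W); (X == Z); !X; !(W -> (Z -> (U || !Y)))}.
!(W -> (Z -> (U || !Y))): α-rule — add W, !(Z -> (U || !Y)).
!(Z -> (U || !Y)): α-rule — add Z, !(U || !Y).
!(U || !Y): α-rule — add !U, !!Y.
(W == W): β-rule — branch into W, W  //  !W, !W.
  branch 1 (add W, W):
    (X == Z): β-rule — branch into X, Z  //  !X, !Z.
      branch 1.1 (add X, Z):
        × closes — contains both X and !X.
      branch 1.2 (add !X, !Z):
        × closes — contains both Z and !Z.
  branch 2 (add !W, !W):
    × closes — contains both W and !W.
All 3 branches close.
Every branch closed, so the premises entail the conclusion.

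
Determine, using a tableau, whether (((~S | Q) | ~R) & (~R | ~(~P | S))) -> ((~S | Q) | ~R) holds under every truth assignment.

Assume the negation and expand:
Initial set: {F ((((~S | Q) | ~R) & (~R | ~(~P | S))) -> ((~S | Q) | ~R))}.
F ((((~S | Q) | ~R) & (~R | ~(~P | S))) -> ((~S | Q) | ~R)): α-rule — add T (((~S | Q) | ~R) & (~R | ~(~P | S))), F ((~S | Q) | ~R).
T (((~S | Q) | ~R) & (~R | ~(~P | S))): α-rule — add T ((~S | Q) | ~R), T (~R | ~(~P | S)).
F ((~S | Q) | ~R): α-rule — add F (~S | Q), F ~R.
F (~S | Q): α-rule — add F ~S, F Q.
T ((~S | Q) | ~R): β-rule — branch into T (~S | Q)  //  T ~R.
  branch 1 (add T (~S | Q)):
    T (~R | ~(~P | S)): β-rule — branch into T ~R  //  T ~(~P | S).
      branch 1.1 (add T ~R):
        × closes — contains both R and ~R.
      branch 1.2 (add T ~(~P | S)):
        T ~(~P | S): α-rule — add F ~P, F S.
        × closes — contains both S and ~S.
  branch 2 (add T ~R):
    × closes — contains both R and ~R.
All 3 branches close.
Every branch closed, so the negation is unsatisfiable and the formula is valid.

Valid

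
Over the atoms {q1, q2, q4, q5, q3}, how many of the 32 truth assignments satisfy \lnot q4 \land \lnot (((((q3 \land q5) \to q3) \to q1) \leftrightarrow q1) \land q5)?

Initial set: {(\lnot q4 \land \lnot (((((q3 \land q5) \to q3) \to q1) \leftrightarrow q1) \land q5))}.
(\lnot q4 \land \lnot (((((q3 \land q5) \to q3) \to q1) \leftrightarrow q1) \land q5)): α-rule — add \lnot q4, \lnot (((((q3 \land q5) \to q3) \to q1) \leftrightarrow q1) \land q5).
\lnot (((((q3 \land q5) \to q3) \to q1) \leftrightarrow q1) \land q5): β-rule — branch into \lnot ((((q3 \land q5) \to q3) \to q1) \leftrightarrow q1)  //  \lnot q5.
  branch 1 (add \lnot ((((q3 \land q5) \to q3) \to q1) \leftrightarrow q1)):
    \lnot ((((q3 \land q5) \to q3) \to q1) \leftrightarrow q1): β-rule — branch into (((q3 \land q5) \to q3) \to q1), \lnot q1  //  \lnot (((q3 \land q5) \to q3) \to q1), q1.
      branch 1.1 (add (((q3 \land q5) \to q3) \to q1), \lnot q1):
        (((q3 \land q5) \to q3) \to q1): β-rule — branch into \lnot ((q3 \land q5) \to q3)  //  q1.
          branch 1.1.1 (add \lnot ((q3 \land q5) \to q3)):
            \lnot ((q3 \land q5) \to q3): α-rule — add (q3 \land q5), \lnot q3.
            (q3 \land q5): α-rule — add q3, q5.
            × closes — contains both q3 and \lnot q3.
          branch 1.1.2 (add q1):
            × closes — contains both q1 and \lnot q1.
      branch 1.2 (add \lnot (((q3 \land q5) \to q3) \to q1), q1):
        \lnot (((q3 \land q5) \to q3) \to q1): α-rule — add ((q3 \land q5) \to q3), \lnot q1.
        × closes — contains both q1 and \lnot q1.
  branch 2 (add \lnot q5):
    ○ open, literals {q4=0, q5=0}.
3 branches closed, 1 open.
Each open branch fixes some atoms; the unmentioned ones are free. Counting distinct full assignments: branch {q4=0, q5=0} (q1, q2, q3) contributes 8 new. Total: 8.

8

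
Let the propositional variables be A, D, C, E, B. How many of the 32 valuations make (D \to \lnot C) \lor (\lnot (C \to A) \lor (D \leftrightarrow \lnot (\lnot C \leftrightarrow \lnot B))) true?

Initial set: {T ((D \to \lnot C) \lor (\lnot (C \to A) \lor (D \leftrightarrow \lnot (\lnot C \leftrightarrow \lnot B))))}.
T ((D \to \lnot C) \lor (\lnot (C \to A) \lor (D \leftrightarrow \lnot (\lnot C \leftrightarrow \lnot B)))): β-rule — branch into T (D \to \lnot C)  //  T (\lnot (C \to A) \lor (D \leftrightarrow \lnot (\lnot C \leftrightarrow \lnot B))).
  branch 1 (add T (D \to \lnot C)):
    T (D \to \lnot C): β-rule — branch into F D  //  T \lnot C.
      branch 1.1 (add F D):
        ○ open, literals {D=false}.
      branch 1.2 (add T \lnot C):
        ○ open, literals {C=false}.
  branch 2 (add T (\lnot (C \to A) \lor (D \leftrightarrow \lnot (\lnot C \leftrightarrow \lnot B)))):
    T (\lnot (C \to A) \lor (D \leftrightarrow \lnot (\lnot C \leftrightarrow \lnot B))): β-rule — branch into T \lnot (C \to A)  //  T (D \leftrightarrow \lnot (\lnot C \leftrightarrow \lnot B)).
      branch 2.1 (add T \lnot (C \to A)):
        T \lnot (C \to A): α-rule — add T C, F A.
        ○ open, literals {A=false, C=true}.
      branch 2.2 (add T (D \leftrightarrow \lnot (\lnot C \leftrightarrow \lnot B))):
        T (D \leftrightarrow \lnot (\lnot C \leftrightarrow \lnot B)): β-rule — branch into T D, T \lnot (\lnot C \leftrightarrow \lnot B)  //  F D, F \lnot (\lnot C \leftrightarrow \lnot B).
          branch 2.2.1 (add T D, T \lnot (\lnot C \leftrightarrow \lnot B)):
            T \lnot (\lnot C \leftrightarrow \lnot B): β-rule — branch into T \lnot C, F \lnot B  //  F \lnot C, T \lnot B.
              branch 2.2.1.1 (add T \lnot C, F \lnot B):
                ○ open, literals {B=true, C=false, D=true}.
              branch 2.2.1.2 (add F \lnot C, T \lnot B):
                ○ open, literals {B=false, C=true, D=true}.
          branch 2.2.2 (add F D, F \lnot (\lnot C \leftrightarrow \lnot B)):
            F \lnot (\lnot C \leftrightarrow \lnot B): β-rule — branch into T \lnot C, T \lnot B  //  F \lnot C, F \lnot B.
              branch 2.2.2.1 (add T \lnot C, T \lnot B):
                ○ open, literals {B=false, C=false, D=false}.
              branch 2.2.2.2 (add F \lnot C, F \lnot B):
                ○ open, literals {B=true, C=true, D=false}.
0 branches closed, 7 open.
Each open branch fixes some atoms; the unmentioned ones are free. Counting distinct full assignments: branch {D=false} (A, C, E, B) contributes 16 new; branch {C=false} (A, D, E, B) contributes 8 new; branch {A=false, C=true} (D, E, B) contributes 4 new; branch {B=true, C=false, D=true} (A, E) contributes 0 new; branch {B=false, C=true, D=true} (A, E) contributes 2 new; branch {B=false, C=false, D=false} (A, E) contributes 0 new; branch {B=true, C=true, D=false} (A, E) contributes 0 new. Total: 30.

30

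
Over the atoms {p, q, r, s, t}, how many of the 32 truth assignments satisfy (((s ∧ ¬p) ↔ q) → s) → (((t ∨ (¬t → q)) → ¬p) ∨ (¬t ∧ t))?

Initial set: {((((s ∧ ¬p) ↔ q) → s) → (((t ∨ (¬t → q)) → ¬p) ∨ (¬t ∧ t)))}.
((((s ∧ ¬p) ↔ q) → s) → (((t ∨ (¬t → q)) → ¬p) ∨ (¬t ∧ t))): β-rule — branch into ¬(((s ∧ ¬p) ↔ q) → s)  //  (((t ∨ (¬t → q)) → ¬p) ∨ (¬t ∧ t)).
  branch 1 (add ¬(((s ∧ ¬p) ↔ q) → s)):
    ¬(((s ∧ ¬p) ↔ q) → s): α-rule — add ((s ∧ ¬p) ↔ q), ¬s.
    ((s ∧ ¬p) ↔ q): β-rule — branch into (s ∧ ¬p), q  //  ¬(s ∧ ¬p), ¬q.
      branch 1.1 (add (s ∧ ¬p), q):
        (s ∧ ¬p): α-rule — add s, ¬p.
        × closes — contains both s and ¬s.
      branch 1.2 (add ¬(s ∧ ¬p), ¬q):
        ¬(s ∧ ¬p): β-rule — branch into ¬s  //  ¬¬p.
          branch 1.2.1 (add ¬s):
            ○ open, literals {q=0, s=0}.
          branch 1.2.2 (add ¬¬p):
            ○ open, literals {p=1, q=0, s=0}.
  branch 2 (add (((t ∨ (¬t → q)) → ¬p) ∨ (¬t ∧ t))):
    (((t ∨ (¬t → q)) → ¬p) ∨ (¬t ∧ t)): β-rule — branch into ((t ∨ (¬t → q)) → ¬p)  //  (¬t ∧ t).
      branch 2.1 (add ((t ∨ (¬t → q)) → ¬p)):
        ((t ∨ (¬t → q)) → ¬p): β-rule — branch into ¬(t ∨ (¬t → q))  //  ¬p.
          branch 2.1.1 (add ¬(t ∨ (¬t → q))):
            ¬(t ∨ (¬t → q)): α-rule — add ¬t, ¬(¬t → q).
            ¬(¬t → q): α-rule — add ¬t, ¬q.
            ○ open, literals {q=0, t=0}.
          branch 2.1.2 (add ¬p):
            ○ open, literals {p=0}.
      branch 2.2 (add (¬t ∧ t)):
        (¬t ∧ t): α-rule — add ¬t, t.
        × closes — contains both t and ¬t.
2 branches closed, 4 open.
Each open branch fixes some atoms; the unmentioned ones are free. Counting distinct full assignments: branch {q=0, s=0} (p, r, t) contributes 8 new; branch {p=1, q=0, s=0} (r, t) contributes 0 new; branch {q=0, t=0} (p, r, s) contributes 4 new; branch {p=0} (q, r, s, t) contributes 10 new. Total: 22.

22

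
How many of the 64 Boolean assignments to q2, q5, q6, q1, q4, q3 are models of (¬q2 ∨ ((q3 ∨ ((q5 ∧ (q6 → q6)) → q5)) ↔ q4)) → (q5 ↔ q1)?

Initial set: {((¬q2 ∨ ((q3 ∨ ((q5 ∧ (q6 → q6)) → q5)) ↔ q4)) → (q5 ↔ q1))}.
((¬q2 ∨ ((q3 ∨ ((q5 ∧ (q6 → q6)) → q5)) ↔ q4)) → (q5 ↔ q1)): β-rule — branch into ¬(¬q2 ∨ ((q3 ∨ ((q5 ∧ (q6 → q6)) → q5)) ↔ q4))  //  (q5 ↔ q1).
  branch 1 (add ¬(¬q2 ∨ ((q3 ∨ ((q5 ∧ (q6 → q6)) → q5)) ↔ q4))):
    ¬(¬q2 ∨ ((q3 ∨ ((q5 ∧ (q6 → q6)) → q5)) ↔ q4)): α-rule — add ¬¬q2, ¬((q3 ∨ ((q5 ∧ (q6 → q6)) → q5)) ↔ q4).
    ¬((q3 ∨ ((q5 ∧ (q6 → q6)) → q5)) ↔ q4): β-rule — branch into (q3 ∨ ((q5 ∧ (q6 → q6)) → q5)), ¬q4  //  ¬(q3 ∨ ((q5 ∧ (q6 → q6)) → q5)), q4.
      branch 1.1 (add (q3 ∨ ((q5 ∧ (q6 → q6)) → q5)), ¬q4):
        (q3 ∨ ((q5 ∧ (q6 → q6)) → q5)): β-rule — branch into q3  //  ((q5 ∧ (q6 → q6)) → q5).
          branch 1.1.1 (add q3):
            ○ open, literals {q2=1, q3=1, q4=0}.
          branch 1.1.2 (add ((q5 ∧ (q6 → q6)) → q5)):
            ((q5 ∧ (q6 → q6)) → q5): β-rule — branch into ¬(q5 ∧ (q6 → q6))  //  q5.
              branch 1.1.2.1 (add ¬(q5 ∧ (q6 → q6))):
                ¬(q5 ∧ (q6 → q6)): β-rule — branch into ¬q5  //  ¬(q6 → q6).
                  branch 1.1.2.1.1 (add ¬q5):
                    ○ open, literals {q2=1, q4=0, q5=0}.
                  branch 1.1.2.1.2 (add ¬(q6 → q6)):
                    ¬(q6 → q6): α-rule — add q6, ¬q6.
                    × closes — contains both q6 and ¬q6.
              branch 1.1.2.2 (add q5):
                ○ open, literals {q2=1, q4=0, q5=1}.
      branch 1.2 (add ¬(q3 ∨ ((q5 ∧ (q6 → q6)) → q5)), q4):
        ¬(q3 ∨ ((q5 ∧ (q6 → q6)) → q5)): α-rule — add ¬q3, ¬((q5 ∧ (q6 → q6)) → q5).
        ¬((q5 ∧ (q6 → q6)) → q5): α-rule — add (q5 ∧ (q6 → q6)), ¬q5.
        (q5 ∧ (q6 → q6)): α-rule — add q5, (q6 → q6).
        × closes — contains both q5 and ¬q5.
  branch 2 (add (q5 ↔ q1)):
    (q5 ↔ q1): β-rule — branch into q5, q1  //  ¬q5, ¬q1.
      branch 2.1 (add q5, q1):
        ○ open, literals {q1=1, q5=1}.
      branch 2.2 (add ¬q5, ¬q1):
        ○ open, literals {q1=0, q5=0}.
2 branches closed, 5 open.
Each open branch fixes some atoms; the unmentioned ones are free. Counting distinct full assignments: branch {q2=1, q3=1, q4=0} (q5, q6, q1) contributes 8 new; branch {q2=1, q4=0, q5=0} (q6, q1, q3) contributes 4 new; branch {q2=1, q4=0, q5=1} (q6, q1, q3) contributes 4 new; branch {q1=1, q5=1} (q2, q6, q4, q3) contributes 12 new; branch {q1=0, q5=0} (q2, q6, q4, q3) contributes 12 new. Total: 40.

40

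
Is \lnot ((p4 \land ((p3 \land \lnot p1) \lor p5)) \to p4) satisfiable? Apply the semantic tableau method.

Initial set: {\lnot ((p4 \land ((p3 \land \lnot p1) \lor p5)) \to p4)}.
\lnot ((p4 \land ((p3 \land \lnot p1) \lor p5)) \to p4): α-rule — add (p4 \land ((p3 \land \lnot p1) \lor p5)), \lnot p4.
(p4 \land ((p3 \land \lnot p1) \lor p5)): α-rule — add p4, ((p3 \land \lnot p1) \lor p5).
× closes — contains both p4 and \lnot p4.
All 1 branch closes.
Every branch closed; the formula is unsatisfiable.

Unsatisfiable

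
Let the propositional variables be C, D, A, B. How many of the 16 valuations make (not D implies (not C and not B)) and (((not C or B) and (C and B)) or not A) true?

Initial set: {T ((not D implies (not C and not B)) and (((not C or B) and (C and B)) or not A))}.
T ((not D implies (not C and not B)) and (((not C or B) and (C and B)) or not A)): α-rule — add T (not D implies (not C and not B)), T (((not C or B) and (C and B)) or not A).
T (not D implies (not C and not B)): β-rule — branch into F not D  //  T (not C and not B).
  branch 1 (add F not D):
    T (((not C or B) and (C and B)) or not A): β-rule — branch into T ((not C or B) and (C and B))  //  T not A.
      branch 1.1 (add T ((not C or B) and (C and B))):
        T ((not C or B) and (C and B)): α-rule — add T (not C or B), T (C and B).
        T (C and B): α-rule — add T C, T B.
        T (not C or B): β-rule — branch into T not C  //  T B.
          branch 1.1.1 (add T not C):
            × closes — contains both C and not C.
          branch 1.1.2 (add T B):
            ○ open, literals {B=1, C=1, D=1}.
      branch 1.2 (add T not A):
        ○ open, literals {A=0, D=1}.
  branch 2 (add T (not C and not B)):
    T (not C and not B): α-rule — add T not C, T not B.
    T (((not C or B) and (C and B)) or not A): β-rule — branch into T ((not C or B) and (C and B))  //  T not A.
      branch 2.1 (add T ((not C or B) and (C and B))):
        T ((not C or B) and (C and B)): α-rule — add T (not C or B), T (C and B).
        T (C and B): α-rule — add T C, T B.
        × closes — contains both C and not C.
      branch 2.2 (add T not A):
        ○ open, literals {A=0, B=0, C=0}.
2 branches closed, 3 open.
Each open branch fixes some atoms; the unmentioned ones are free. Counting distinct full assignments: branch {B=1, C=1, D=1} (A) contributes 2 new; branch {A=0, D=1} (C, B) contributes 3 new; branch {A=0, B=0, C=0} (D) contributes 1 new. Total: 6.

6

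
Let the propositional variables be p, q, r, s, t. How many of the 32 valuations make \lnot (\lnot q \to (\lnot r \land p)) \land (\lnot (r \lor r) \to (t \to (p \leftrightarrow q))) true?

12

Initial set: {T (\lnot (\lnot q \to (\lnot r \land p)) \land (\lnot (r \lor r) \to (t \to (p \leftrightarrow q))))}.
T (\lnot (\lnot q \to (\lnot r \land p)) \land (\lnot (r \lor r) \to (t \to (p \leftrightarrow q)))): α-rule — add T \lnot (\lnot q \to (\lnot r \land p)), T (\lnot (r \lor r) \to (t \to (p \leftrightarrow q))).
T \lnot (\lnot q \to (\lnot r \land p)): α-rule — add T \lnot q, F (\lnot r \land p).
T (\lnot (r \lor r) \to (t \to (p \leftrightarrow q))): β-rule — branch into F \lnot (r \lor r)  //  T (t \to (p \leftrightarrow q)).
  branch 1 (add F \lnot (r \lor r)):
    F (\lnot r \land p): β-rule — branch into F \lnot r  //  F p.
      branch 1.1 (add F \lnot r):
        F \lnot (r \lor r): β-rule — branch into T r  //  T r.
          branch 1.1.1 (add T r):
            ○ open, literals {q=F, r=T}.
          branch 1.1.2 (add T r):
            ○ open, literals {q=F, r=T}.
      branch 1.2 (add F p):
        F \lnot (r \lor r): β-rule — branch into T r  //  T r.
          branch 1.2.1 (add T r):
            ○ open, literals {p=F, q=F, r=T}.
          branch 1.2.2 (add T r):
            ○ open, literals {p=F, q=F, r=T}.
  branch 2 (add T (t \to (p \leftrightarrow q))):
    F (\lnot r \land p): β-rule — branch into F \lnot r  //  F p.
      branch 2.1 (add F \lnot r):
        T (t \to (p \leftrightarrow q)): β-rule — branch into F t  //  T (p \leftrightarrow q).
          branch 2.1.1 (add F t):
            ○ open, literals {q=F, r=T, t=F}.
          branch 2.1.2 (add T (p \leftrightarrow q)):
            T (p \leftrightarrow q): β-rule — branch into T p, T q  //  F p, F q.
              branch 2.1.2.1 (add T p, T q):
                × closes — contains both q and \lnot q.
              branch 2.1.2.2 (add F p, F q):
                ○ open, literals {p=F, q=F, r=T}.
      branch 2.2 (add F p):
        T (t \to (p \leftrightarrow q)): β-rule — branch into F t  //  T (p \leftrightarrow q).
          branch 2.2.1 (add F t):
            ○ open, literals {p=F, q=F, t=F}.
          branch 2.2.2 (add T (p \leftrightarrow q)):
            T (p \leftrightarrow q): β-rule — branch into T p, T q  //  F p, F q.
              branch 2.2.2.1 (add T p, T q):
                × closes — contains both p and \lnot p.
              branch 2.2.2.2 (add F p, F q):
                ○ open, literals {p=F, q=F}.
2 branches closed, 8 open.
Each open branch fixes some atoms; the unmentioned ones are free. Counting distinct full assignments: branch {q=F, r=T} (p, s, t) contributes 8 new; branch {q=F, r=T} (p, s, t) contributes 0 new; branch {p=F, q=F, r=T} (s, t) contributes 0 new; branch {p=F, q=F, r=T} (s, t) contributes 0 new; branch {q=F, r=T, t=F} (p, s) contributes 0 new; branch {p=F, q=F, r=T} (s, t) contributes 0 new; branch {p=F, q=F, t=F} (r, s) contributes 2 new; branch {p=F, q=F} (r, s, t) contributes 2 new. Total: 12.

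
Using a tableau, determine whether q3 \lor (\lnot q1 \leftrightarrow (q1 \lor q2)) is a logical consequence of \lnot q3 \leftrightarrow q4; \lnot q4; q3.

Yes

Initial set: {(\lnot q3 \leftrightarrow q4); \lnot q4; q3; \lnot (q3 \lor (\lnot q1 \leftrightarrow (q1 \lor q2)))}.
\lnot (q3 \lor (\lnot q1 \leftrightarrow (q1 \lor q2))): α-rule — add \lnot q3, \lnot (\lnot q1 \leftrightarrow (q1 \lor q2)).
× closes — contains both q3 and \lnot q3.
All 1 branch closes.
Every branch closed, so the premises entail the conclusion.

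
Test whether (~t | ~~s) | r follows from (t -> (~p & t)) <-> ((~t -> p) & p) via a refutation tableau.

Yes

Initial set: {((t -> (~p & t)) <-> ((~t -> p) & p)); ~((~t | ~~s) | r)}.
~((~t | ~~s) | r): α-rule — add ~(~t | ~~s), ~r.
~(~t | ~~s): α-rule — add ~~t, ~~~s.
~~~s: drop double negation, giving ~s.
((t -> (~p & t)) <-> ((~t -> p) & p)): β-rule — branch into (t -> (~p & t)), ((~t -> p) & p)  //  ~(t -> (~p & t)), ~((~t -> p) & p).
  branch 1 (add (t -> (~p & t)), ((~t -> p) & p)):
    ((~t -> p) & p): α-rule — add (~t -> p), p.
    (t -> (~p & t)): β-rule — branch into ~t  //  (~p & t).
      branch 1.1 (add ~t):
        × closes — contains both t and ~t.
      branch 1.2 (add (~p & t)):
        (~p & t): α-rule — add ~p, t.
        × closes — contains both p and ~p.
  branch 2 (add ~(t -> (~p & t)), ~((~t -> p) & p)):
    ~(t -> (~p & t)): α-rule — add t, ~(~p & t).
    ~((~t -> p) & p): β-rule — branch into ~(~t -> p)  //  ~p.
      branch 2.1 (add ~(~t -> p)):
        ~(~t -> p): α-rule — add ~t, ~p.
        × closes — contains both t and ~t.
      branch 2.2 (add ~p):
        ~(~p & t): β-rule — branch into ~~p  //  ~t.
          branch 2.2.1 (add ~~p):
            × closes — contains both p and ~p.
          branch 2.2.2 (add ~t):
            × closes — contains both t and ~t.
All 5 branches close.
Every branch closed, so the premises entail the conclusion.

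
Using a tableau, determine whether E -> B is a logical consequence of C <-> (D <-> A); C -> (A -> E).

Initial set: {(C <-> (D <-> A)); (C -> (A -> E)); ~(E -> B)}.
~(E -> B): α-rule — add E, ~B.
(C <-> (D <-> A)): β-rule — branch into C, (D <-> A)  //  ~C, ~(D <-> A).
  branch 1 (add C, (D <-> A)):
    (C -> (A -> E)): β-rule — branch into ~C  //  (A -> E).
      branch 1.1 (add ~C):
        × closes — contains both C and ~C.
      branch 1.2 (add (A -> E)):
        (D <-> A): β-rule — branch into D, A  //  ~D, ~A.
          branch 1.2.1 (add D, A):
            (A -> E): β-rule — branch into ~A  //  E.
              branch 1.2.1.1 (add ~A):
                × closes — contains both A and ~A.
              branch 1.2.1.2 (add E):
                ○ open, literals {A=T, B=F, C=T, D=T, E=T}.
          branch 1.2.2 (add ~D, ~A):
            (A -> E): β-rule — branch into ~A  //  E.
              branch 1.2.2.1 (add ~A):
                ○ open, literals {A=F, B=F, C=T, D=F, E=T}.
              branch 1.2.2.2 (add E):
                ○ open, literals {A=F, B=F, C=T, D=F, E=T}.
  branch 2 (add ~C, ~(D <-> A)):
    (C -> (A -> E)): β-rule — branch into ~C  //  (A -> E).
      branch 2.1 (add ~C):
        ~(D <-> A): β-rule — branch into D, ~A  //  ~D, A.
          branch 2.1.1 (add D, ~A):
            ○ open, literals {A=F, B=F, C=F, D=T, E=T}.
          branch 2.1.2 (add ~D, A):
            ○ open, literals {A=T, B=F, C=F, D=F, E=T}.
      branch 2.2 (add (A -> E)):
        ~(D <-> A): β-rule — branch into D, ~A  //  ~D, A.
          branch 2.2.1 (add D, ~A):
            (A -> E): β-rule — branch into ~A  //  E.
              branch 2.2.1.1 (add ~A):
                ○ open, literals {A=F, B=F, C=F, D=T, E=T}.
              branch 2.2.1.2 (add E):
                ○ open, literals {A=F, B=F, C=F, D=T, E=T}.
          branch 2.2.2 (add ~D, A):
            (A -> E): β-rule — branch into ~A  //  E.
              branch 2.2.2.1 (add ~A):
                × closes — contains both A and ~A.
              branch 2.2.2.2 (add E):
                ○ open, literals {A=T, B=F, C=F, D=F, E=T}.
3 branches closed, 8 open.
An open branch gives a countermodel: A=T, B=F, C=T, D=T, E=T (unmentioned atoms arbitrary); the premises hold there but the conclusion fails.

No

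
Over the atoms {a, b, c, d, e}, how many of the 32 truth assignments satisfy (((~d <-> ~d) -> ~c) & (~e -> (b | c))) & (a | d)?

9

Initial set: {((((~d <-> ~d) -> ~c) & (~e -> (b | c))) & (a | d))}.
((((~d <-> ~d) -> ~c) & (~e -> (b | c))) & (a | d)): α-rule — add (((~d <-> ~d) -> ~c) & (~e -> (b | c))), (a | d).
(((~d <-> ~d) -> ~c) & (~e -> (b | c))): α-rule — add ((~d <-> ~d) -> ~c), (~e -> (b | c)).
(a | d): β-rule — branch into a  //  d.
  branch 1 (add a):
    ((~d <-> ~d) -> ~c): β-rule — branch into ~(~d <-> ~d)  //  ~c.
      branch 1.1 (add ~(~d <-> ~d)):
        (~e -> (b | c)): β-rule — branch into ~~e  //  (b | c).
          branch 1.1.1 (add ~~e):
            ~(~d <-> ~d): β-rule — branch into ~d, ~~d  //  ~~d, ~d.
              branch 1.1.1.1 (add ~d, ~~d):
                × closes — contains both d and ~d.
              branch 1.1.1.2 (add ~~d, ~d):
                × closes — contains both d and ~d.
          branch 1.1.2 (add (b | c)):
            ~(~d <-> ~d): β-rule — branch into ~d, ~~d  //  ~~d, ~d.
              branch 1.1.2.1 (add ~d, ~~d):
                × closes — contains both d and ~d.
              branch 1.1.2.2 (add ~~d, ~d):
                × closes — contains both d and ~d.
      branch 1.2 (add ~c):
        (~e -> (b | c)): β-rule — branch into ~~e  //  (b | c).
          branch 1.2.1 (add ~~e):
            ○ open, literals {a=true, c=false, e=true}.
          branch 1.2.2 (add (b | c)):
            (b | c): β-rule — branch into b  //  c.
              branch 1.2.2.1 (add b):
                ○ open, literals {a=true, b=true, c=false}.
              branch 1.2.2.2 (add c):
                × closes — contains both c and ~c.
  branch 2 (add d):
    ((~d <-> ~d) -> ~c): β-rule — branch into ~(~d <-> ~d)  //  ~c.
      branch 2.1 (add ~(~d <-> ~d)):
        (~e -> (b | c)): β-rule — branch into ~~e  //  (b | c).
          branch 2.1.1 (add ~~e):
            ~(~d <-> ~d): β-rule — branch into ~d, ~~d  //  ~~d, ~d.
              branch 2.1.1.1 (add ~d, ~~d):
                × closes — contains both d and ~d.
              branch 2.1.1.2 (add ~~d, ~d):
                × closes — contains both d and ~d.
          branch 2.1.2 (add (b | c)):
            ~(~d <-> ~d): β-rule — branch into ~d, ~~d  //  ~~d, ~d.
              branch 2.1.2.1 (add ~d, ~~d):
                × closes — contains both d and ~d.
              branch 2.1.2.2 (add ~~d, ~d):
                × closes — contains both d and ~d.
      branch 2.2 (add ~c):
        (~e -> (b | c)): β-rule — branch into ~~e  //  (b | c).
          branch 2.2.1 (add ~~e):
            ○ open, literals {c=false, d=true, e=true}.
          branch 2.2.2 (add (b | c)):
            (b | c): β-rule — branch into b  //  c.
              branch 2.2.2.1 (add b):
                ○ open, literals {b=true, c=false, d=true}.
              branch 2.2.2.2 (add c):
                × closes — contains both c and ~c.
10 branches closed, 4 open.
Each open branch fixes some atoms; the unmentioned ones are free. Counting distinct full assignments: branch {a=true, c=false, e=true} (b, d) contributes 4 new; branch {a=true, b=true, c=false} (d, e) contributes 2 new; branch {c=false, d=true, e=true} (a, b) contributes 2 new; branch {b=true, c=false, d=true} (a, e) contributes 1 new. Total: 9.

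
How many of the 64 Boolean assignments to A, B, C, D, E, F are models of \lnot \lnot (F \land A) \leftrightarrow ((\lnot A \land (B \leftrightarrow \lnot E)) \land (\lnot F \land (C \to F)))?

44

Initial set: {(\lnot \lnot (F \land A) \leftrightarrow ((\lnot A \land (B \leftrightarrow \lnot E)) \land (\lnot F \land (C \to F))))}.
(\lnot \lnot (F \land A) \leftrightarrow ((\lnot A \land (B \leftrightarrow \lnot E)) \land (\lnot F \land (C \to F)))): β-rule — branch into \lnot \lnot (F \land A), ((\lnot A \land (B \leftrightarrow \lnot E)) \land (\lnot F \land (C \to F)))  //  \lnot \lnot \lnot (F \land A), \lnot ((\lnot A \land (B \leftrightarrow \lnot E)) \land (\lnot F \land (C \to F))).
  branch 1 (add \lnot \lnot (F \land A), ((\lnot A \land (B \leftrightarrow \lnot E)) \land (\lnot F \land (C \to F)))):
    \lnot \lnot (F \land A): drop double negation, giving (F \land A).
    ((\lnot A \land (B \leftrightarrow \lnot E)) \land (\lnot F \land (C \to F))): α-rule — add (\lnot A \land (B \leftrightarrow \lnot E)), (\lnot F \land (C \to F)).
    (F \land A): α-rule — add F, A.
    (\lnot A \land (B \leftrightarrow \lnot E)): α-rule — add \lnot A, (B \leftrightarrow \lnot E).
    × closes — contains both A and \lnot A.
  branch 2 (add \lnot \lnot \lnot (F \land A), \lnot ((\lnot A \land (B \leftrightarrow \lnot E)) \land (\lnot F \land (C \to F)))):
    \lnot \lnot \lnot (F \land A): drop double negation, giving \lnot (F \land A).
    \lnot ((\lnot A \land (B \leftrightarrow \lnot E)) \land (\lnot F \land (C \to F))): β-rule — branch into \lnot (\lnot A \land (B \leftrightarrow \lnot E))  //  \lnot (\lnot F \land (C \to F)).
      branch 2.1 (add \lnot (\lnot A \land (B \leftrightarrow \lnot E))):
        \lnot (F \land A): β-rule — branch into \lnot F  //  \lnot A.
          branch 2.1.1 (add \lnot F):
            \lnot (\lnot A \land (B \leftrightarrow \lnot E)): β-rule — branch into \lnot \lnot A  //  \lnot (B \leftrightarrow \lnot E).
              branch 2.1.1.1 (add \lnot \lnot A):
                ○ open, literals {A=true, F=false}.
              branch 2.1.1.2 (add \lnot (B \leftrightarrow \lnot E)):
                \lnot (B \leftrightarrow \lnot E): β-rule — branch into B, \lnot \lnot E  //  \lnot B, \lnot E.
                  branch 2.1.1.2.1 (add B, \lnot \lnot E):
                    ○ open, literals {B=true, E=true, F=false}.
                  branch 2.1.1.2.2 (add \lnot B, \lnot E):
                    ○ open, literals {B=false, E=false, F=false}.
          branch 2.1.2 (add \lnot A):
            \lnot (\lnot A \land (B \leftrightarrow \lnot E)): β-rule — branch into \lnot \lnot A  //  \lnot (B \leftrightarrow \lnot E).
              branch 2.1.2.1 (add \lnot \lnot A):
                × closes — contains both A and \lnot A.
              branch 2.1.2.2 (add \lnot (B \leftrightarrow \lnot E)):
                \lnot (B \leftrightarrow \lnot E): β-rule — branch into B, \lnot \lnot E  //  \lnot B, \lnot E.
                  branch 2.1.2.2.1 (add B, \lnot \lnot E):
                    ○ open, literals {A=false, B=true, E=true}.
                  branch 2.1.2.2.2 (add \lnot B, \lnot E):
                    ○ open, literals {A=false, B=false, E=false}.
      branch 2.2 (add \lnot (\lnot F \land (C \to F))):
        \lnot (F \land A): β-rule — branch into \lnot F  //  \lnot A.
          branch 2.2.1 (add \lnot F):
            \lnot (\lnot F \land (C \to F)): β-rule — branch into \lnot \lnot F  //  \lnot (C \to F).
              branch 2.2.1.1 (add \lnot \lnot F):
                × closes — contains both F and \lnot F.
              branch 2.2.1.2 (add \lnot (C \to F)):
                \lnot (C \to F): α-rule — add C, \lnot F.
                ○ open, literals {C=true, F=false}.
          branch 2.2.2 (add \lnot A):
            \lnot (\lnot F \land (C \to F)): β-rule — branch into \lnot \lnot F  //  \lnot (C \to F).
              branch 2.2.2.1 (add \lnot \lnot F):
                ○ open, literals {A=false, F=true}.
              branch 2.2.2.2 (add \lnot (C \to F)):
                \lnot (C \to F): α-rule — add C, \lnot F.
                ○ open, literals {A=false, C=true, F=false}.
3 branches closed, 8 open.
Each open branch fixes some atoms; the unmentioned ones are free. Counting distinct full assignments: branch {A=true, F=false} (B, C, D, E) contributes 16 new; branch {B=true, E=true, F=false} (A, C, D) contributes 4 new; branch {B=false, E=false, F=false} (A, C, D) contributes 4 new; branch {A=false, B=true, E=true} (C, D, F) contributes 4 new; branch {A=false, B=false, E=false} (C, D, F) contributes 4 new; branch {C=true, F=false} (A, B, D, E) contributes 4 new; branch {A=false, F=true} (B, C, D, E) contributes 8 new; branch {A=false, C=true, F=false} (B, D, E) contributes 0 new. Total: 44.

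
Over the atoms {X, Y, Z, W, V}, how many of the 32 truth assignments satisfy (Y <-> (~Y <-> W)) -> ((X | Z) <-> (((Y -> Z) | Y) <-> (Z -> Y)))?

24

Initial set: {T ((Y <-> (~Y <-> W)) -> ((X | Z) <-> (((Y -> Z) | Y) <-> (Z -> Y))))}.
T ((Y <-> (~Y <-> W)) -> ((X | Z) <-> (((Y -> Z) | Y) <-> (Z -> Y)))): β-rule — branch into F (Y <-> (~Y <-> W))  //  T ((X | Z) <-> (((Y -> Z) | Y) <-> (Z -> Y))).
  branch 1 (add F (Y <-> (~Y <-> W))):
    F (Y <-> (~Y <-> W)): β-rule — branch into T Y, F (~Y <-> W)  //  F Y, T (~Y <-> W).
      branch 1.1 (add T Y, F (~Y <-> W)):
        F (~Y <-> W): β-rule — branch into T ~Y, F W  //  F ~Y, T W.
          branch 1.1.1 (add T ~Y, F W):
            × closes — contains both Y and ~Y.
          branch 1.1.2 (add F ~Y, T W):
            ○ open, literals {W=1, Y=1}.
      branch 1.2 (add F Y, T (~Y <-> W)):
        T (~Y <-> W): β-rule — branch into T ~Y, T W  //  F ~Y, F W.
          branch 1.2.1 (add T ~Y, T W):
            ○ open, literals {W=1, Y=0}.
          branch 1.2.2 (add F ~Y, F W):
            × closes — contains both Y and ~Y.
  branch 2 (add T ((X | Z) <-> (((Y -> Z) | Y) <-> (Z -> Y)))):
    T ((X | Z) <-> (((Y -> Z) | Y) <-> (Z -> Y))): β-rule — branch into T (X | Z), T (((Y -> Z) | Y) <-> (Z -> Y))  //  F (X | Z), F (((Y -> Z) | Y) <-> (Z -> Y)).
      branch 2.1 (add T (X | Z), T (((Y -> Z) | Y) <-> (Z -> Y))):
        T (X | Z): β-rule — branch into T X  //  T Z.
          branch 2.1.1 (add T X):
            T (((Y -> Z) | Y) <-> (Z -> Y)): β-rule — branch into T ((Y -> Z) | Y), T (Z -> Y)  //  F ((Y -> Z) | Y), F (Z -> Y).
              branch 2.1.1.1 (add T ((Y -> Z) | Y), T (Z -> Y)):
                T ((Y -> Z) | Y): β-rule — branch into T (Y -> Z)  //  T Y.
                  branch 2.1.1.1.1 (add T (Y -> Z)):
                    T (Z -> Y): β-rule — branch into F Z  //  T Y.
                      branch 2.1.1.1.1.1 (add F Z):
                        T (Y -> Z): β-rule — branch into F Y  //  T Z.
                          branch 2.1.1.1.1.1.1 (add F Y):
                            ○ open, literals {X=1, Y=0, Z=0}.
                          branch 2.1.1.1.1.1.2 (add T Z):
                            × closes — contains both Z and ~Z.
                      branch 2.1.1.1.1.2 (add T Y):
                        T (Y -> Z): β-rule — branch into F Y  //  T Z.
                          branch 2.1.1.1.1.2.1 (add F Y):
                            × closes — contains both Y and ~Y.
                          branch 2.1.1.1.1.2.2 (add T Z):
                            ○ open, literals {X=1, Y=1, Z=1}.
                  branch 2.1.1.1.2 (add T Y):
                    T (Z -> Y): β-rule — branch into F Z  //  T Y.
                      branch 2.1.1.1.2.1 (add F Z):
                        ○ open, literals {X=1, Y=1, Z=0}.
                      branch 2.1.1.1.2.2 (add T Y):
                        ○ open, literals {X=1, Y=1}.
              branch 2.1.1.2 (add F ((Y -> Z) | Y), F (Z -> Y)):
                F ((Y -> Z) | Y): α-rule — add F (Y -> Z), F Y.
                F (Z -> Y): α-rule — add T Z, F Y.
                F (Y -> Z): α-rule — add T Y, F Z.
                × closes — contains both Y and ~Y.
          branch 2.1.2 (add T Z):
            T (((Y -> Z) | Y) <-> (Z -> Y)): β-rule — branch into T ((Y -> Z) | Y), T (Z -> Y)  //  F ((Y -> Z) | Y), F (Z -> Y).
              branch 2.1.2.1 (add T ((Y -> Z) | Y), T (Z -> Y)):
                T ((Y -> Z) | Y): β-rule — branch into T (Y -> Z)  //  T Y.
                  branch 2.1.2.1.1 (add T (Y -> Z)):
                    T (Z -> Y): β-rule — branch into F Z  //  T Y.
                      branch 2.1.2.1.1.1 (add F Z):
                        × closes — contains both Z and ~Z.
                      branch 2.1.2.1.1.2 (add T Y):
                        T (Y -> Z): β-rule — branch into F Y  //  T Z.
                          branch 2.1.2.1.1.2.1 (add F Y):
                            × closes — contains both Y and ~Y.
                          branch 2.1.2.1.1.2.2 (add T Z):
                            ○ open, literals {Y=1, Z=1}.
                  branch 2.1.2.1.2 (add T Y):
                    T (Z -> Y): β-rule — branch into F Z  //  T Y.
                      branch 2.1.2.1.2.1 (add F Z):
                        × closes — contains both Z and ~Z.
                      branch 2.1.2.1.2.2 (add T Y):
                        ○ open, literals {Y=1, Z=1}.
              branch 2.1.2.2 (add F ((Y -> Z) | Y), F (Z -> Y)):
                F ((Y -> Z) | Y): α-rule — add F (Y -> Z), F Y.
                F (Z -> Y): α-rule — add T Z, F Y.
                F (Y -> Z): α-rule — add T Y, F Z.
                × closes — contains both Y and ~Y.
      branch 2.2 (add F (X | Z), F (((Y -> Z) | Y) <-> (Z -> Y))):
        F (X | Z): α-rule — add F X, F Z.
        F (((Y -> Z) | Y) <-> (Z -> Y)): β-rule — branch into T ((Y -> Z) | Y), F (Z -> Y)  //  F ((Y -> Z) | Y), T (Z -> Y).
          branch 2.2.1 (add T ((Y -> Z) | Y), F (Z -> Y)):
            F (Z -> Y): α-rule — add T Z, F Y.
            × closes — contains both Z and ~Z.
          branch 2.2.2 (add F ((Y -> Z) | Y), T (Z -> Y)):
            F ((Y -> Z) | Y): α-rule — add F (Y -> Z), F Y.
            F (Y -> Z): α-rule — add T Y, F Z.
            × closes — contains both Y and ~Y.
11 branches closed, 8 open.
Each open branch fixes some atoms; the unmentioned ones are free. Counting distinct full assignments: branch {W=1, Y=1} (X, Z, V) contributes 8 new; branch {W=1, Y=0} (X, Z, V) contributes 8 new; branch {X=1, Y=0, Z=0} (W, V) contributes 2 new; branch {X=1, Y=1, Z=1} (W, V) contributes 2 new; branch {X=1, Y=1, Z=0} (W, V) contributes 2 new; branch {X=1, Y=1} (Z, W, V) contributes 0 new; branch {Y=1, Z=1} (X, W, V) contributes 2 new; branch {Y=1, Z=1} (X, W, V) contributes 0 new. Total: 24.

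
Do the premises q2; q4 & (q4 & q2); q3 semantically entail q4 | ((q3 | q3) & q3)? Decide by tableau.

Initial set: {q2; (q4 & (q4 & q2)); q3; ~(q4 | ((q3 | q3) & q3))}.
(q4 & (q4 & q2)): α-rule — add q4, (q4 & q2).
~(q4 | ((q3 | q3) & q3)): α-rule — add ~q4, ~((q3 | q3) & q3).
× closes — contains both q4 and ~q4.
All 1 branch closes.
Every branch closed, so the premises entail the conclusion.

Yes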